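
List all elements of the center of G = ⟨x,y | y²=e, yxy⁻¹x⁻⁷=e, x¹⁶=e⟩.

An element z ∈ Z(G) iff z commutes with every generator.
For example x⁸ is central: (x⁸)·x = x⁹ = x·(x⁸); (x⁸)·y = x⁸y = y·(x⁸).
Whereas x ∉ Z(G) since x·y = xy ≠ x⁷y = y·x.
Checking each of the 32 elements this way gives Z(G) = {e, x⁸}, of order 2.

Answer: {e, x⁸}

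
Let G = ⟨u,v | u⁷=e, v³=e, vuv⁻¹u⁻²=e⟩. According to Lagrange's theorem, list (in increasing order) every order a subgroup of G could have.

|G| = 21 = 3 · 7. By Lagrange's theorem the order of any subgroup divides 21; the divisors of 21 are 1, 3, 7, 21.

Answer: 1, 3, 7, 21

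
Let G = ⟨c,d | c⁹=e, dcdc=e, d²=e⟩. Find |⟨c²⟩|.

|⟨c²⟩| equals the order of c². Compute successive powers until reaching e:
  (c²)¹ = c², (c²)² = c⁴, (c²)³ = c⁶, (c²)⁴ = c⁸, (c²)⁵ = c, (c²)⁶ = c³, (c²)⁷ = c⁵, (c²)⁸ = c⁷, (c²)⁹ = e.
The smallest positive k with (c²)ᵏ = e is 9, so |⟨c²⟩| = 9.

Answer: 9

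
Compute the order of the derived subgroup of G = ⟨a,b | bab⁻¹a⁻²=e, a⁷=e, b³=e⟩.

G' = [G, G] is generated by all commutators. The generator-pair commutators are: [a, b] = a⁶.
The subgroup they normally generate is {e, a, a², a³, a⁴, a⁵, a⁶}, of order 7.
Check: |G/G'| = 21/7 = 3 is the order of the abelianisation.

Answer: 7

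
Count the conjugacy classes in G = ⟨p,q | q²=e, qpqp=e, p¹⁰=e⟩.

The conjugacy classes (representative and size) are:
  [e] (size 1), [p] (size 2), [p²] (size 2), [p³] (size 2), [p⁴] (size 2), [p⁵] (size 1), [p²q] (size 5), [p³q] (size 5).
Class equation: 1 + 2 + 2 + 2 + 2 + 1 + 5 + 5 = 20 = |G|. So G has 8 conjugacy classes.

Answer: 8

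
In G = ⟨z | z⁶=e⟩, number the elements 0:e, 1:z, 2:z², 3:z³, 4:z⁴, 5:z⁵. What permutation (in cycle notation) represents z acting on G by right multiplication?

(0 1 2 3 4 5)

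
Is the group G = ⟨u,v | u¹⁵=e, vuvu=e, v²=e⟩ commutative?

u·v = uv but v·u = u¹⁴v, so u·v ≠ v·u and G is not abelian.

Answer: No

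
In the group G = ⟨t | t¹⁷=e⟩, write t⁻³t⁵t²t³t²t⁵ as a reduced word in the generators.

Multiply left to right, reducing at each step:
  (t¹⁴) · t⁵ = t²
  (t²) · t² = t⁴
  (t⁴) · t³ = t⁷
  (t⁷) · t² = t⁹
  (t⁹) · t⁵ = t¹⁴

Answer: t¹⁴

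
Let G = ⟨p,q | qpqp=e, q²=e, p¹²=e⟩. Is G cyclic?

Every cyclic group is abelian. But p·q = pq while q·p = p¹¹q, so p·q ≠ q·p and G is not abelian. Hence G is not cyclic.

Answer: No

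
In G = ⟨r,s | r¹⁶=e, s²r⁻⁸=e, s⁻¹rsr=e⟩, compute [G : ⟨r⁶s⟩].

First find ord(r⁶s) by computing successive powers:
  (r⁶s)¹ = r⁶s, (r⁶s)² = r⁸, (r⁶s)³ = r⁶s⁻¹, (r⁶s)⁴ = e.
So |⟨r⁶s⟩| = ord(r⁶s) = 4. With |G| = 32, by Lagrange [G : ⟨r⁶s⟩] = 32/4 = 8.

Answer: 8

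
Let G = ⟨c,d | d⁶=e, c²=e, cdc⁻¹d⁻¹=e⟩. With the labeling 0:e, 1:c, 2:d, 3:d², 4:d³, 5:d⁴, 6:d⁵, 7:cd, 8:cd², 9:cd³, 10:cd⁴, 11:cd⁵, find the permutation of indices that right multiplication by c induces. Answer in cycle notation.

(0 1)(2 7)(3 8)(4 9)(5 10)(6 11)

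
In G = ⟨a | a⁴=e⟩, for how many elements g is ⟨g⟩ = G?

G is cyclic of order 4. An element generates G iff its order is 4, and a cyclic group of order 4 has exactly φ(4) = 2 such elements.

Answer: 2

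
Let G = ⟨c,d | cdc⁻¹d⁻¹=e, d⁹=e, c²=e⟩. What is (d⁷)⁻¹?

The order of (d⁷) is 9 (smallest k with (d⁷)ᵏ = e), so (d⁷)⁻¹ = (d⁷)⁸ = d².
Check: (d⁷) · (d²) → (d⁷) · d² = e, giving e as required.

Answer: d²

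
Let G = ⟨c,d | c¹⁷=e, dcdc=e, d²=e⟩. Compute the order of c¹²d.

Compute successive powers until reaching e:
  (c¹²d)¹ = c¹²d, (c¹²d)² = e.
The smallest positive k with (c¹²d)ᵏ = e is 2.

Answer: 2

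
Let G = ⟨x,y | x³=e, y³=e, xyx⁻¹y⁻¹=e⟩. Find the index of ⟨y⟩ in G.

First find ord(y) by computing successive powers:
  y¹ = y, y² = y², y³ = e.
So |⟨y⟩| = ord(y) = 3. With |G| = 9, by Lagrange [G : ⟨y⟩] = 9/3 = 3.

Answer: 3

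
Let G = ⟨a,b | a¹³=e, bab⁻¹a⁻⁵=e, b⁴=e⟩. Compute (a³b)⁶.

Compute successive powers of (a³b), reducing at each step:
  (a³b)²: (a³b) · a³ = a⁵b;   (a⁵b) · b = a⁵b²
  (a³b)³: (a⁵b²) · a³ = a²b²;   (a²b²) · b = a²b³
  (a³b)⁴: (a²b³) · a³ = b³;   (b³) · b = e
  (a³b)⁵: e · a³ = a³;   (a³) · b = a³b
  (a³b)⁶: (a³b) · a³ = a⁵b;   (a⁵b) · b = a⁵b²

Answer: a⁵b²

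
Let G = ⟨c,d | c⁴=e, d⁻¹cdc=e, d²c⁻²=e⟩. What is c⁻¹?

The order of c is 4 (smallest k with cᵏ = e), so c⁻¹ = c³ = c³.
Check: c · (c³) → c · c³ = e, giving e as required.

Answer: c³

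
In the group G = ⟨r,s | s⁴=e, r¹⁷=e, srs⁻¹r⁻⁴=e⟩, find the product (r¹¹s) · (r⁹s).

Compute (r¹¹s) · (r⁹s) by multiplying left to right and reducing via the relations at each step:
  (r¹¹s) · r⁹ = r¹³s
  (r¹³s) · s = r¹³s²

Answer: r¹³s²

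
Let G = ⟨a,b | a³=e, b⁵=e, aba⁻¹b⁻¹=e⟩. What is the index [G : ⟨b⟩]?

First find ord(b) by computing successive powers:
  b¹ = b, b² = b², b³ = b³, b⁴ = b⁴, b⁵ = e.
So |⟨b⟩| = ord(b) = 5. With |G| = 15, by Lagrange [G : ⟨b⟩] = 15/5 = 3.

Answer: 3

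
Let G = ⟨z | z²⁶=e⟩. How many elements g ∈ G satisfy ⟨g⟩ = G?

G is cyclic of order 26. An element generates G iff its order is 26, and a cyclic group of order 26 has exactly φ(26) = 12 such elements.

Answer: 12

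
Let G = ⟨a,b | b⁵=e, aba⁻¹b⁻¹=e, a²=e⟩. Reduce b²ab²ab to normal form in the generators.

Multiply left to right, reducing at each step:
  (b²) · a = ab²
  (ab²) · b² = ab⁴
  (ab⁴) · a = b⁴
  (b⁴) · b = e

Answer: e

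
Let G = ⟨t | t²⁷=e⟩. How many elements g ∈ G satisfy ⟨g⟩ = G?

G is cyclic of order 27. An element generates G iff its order is 27, and a cyclic group of order 27 has exactly φ(27) = 18 such elements.

Answer: 18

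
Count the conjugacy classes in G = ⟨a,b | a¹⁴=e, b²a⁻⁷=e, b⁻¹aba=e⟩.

The conjugacy classes (representative and size) are:
  [e] (size 1), [a¹³] (size 2), [a¹²] (size 2), [a¹¹] (size 2), [a⁴] (size 2), [a⁵] (size 2), [a⁸] (size 2), [a⁷] (size 1), [a⁵b⁻¹] (size 7), [a⁵b] (size 7).
Class equation: 1 + 2 + 2 + 2 + 2 + 2 + 2 + 1 + 7 + 7 = 28 = |G|. So G has 10 conjugacy classes.

Answer: 10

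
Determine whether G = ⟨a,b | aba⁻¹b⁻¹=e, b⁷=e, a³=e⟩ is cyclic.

|G| = 21. The element ab has order 21 (its powers give 21 distinct elements), so ⟨ab⟩ = G and G is cyclic.

Answer: Yes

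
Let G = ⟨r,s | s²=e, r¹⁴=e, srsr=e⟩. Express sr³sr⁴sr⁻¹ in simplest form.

Multiply left to right, reducing at each step:
  s · r³ = r¹¹s
  (r¹¹s) · s = r¹¹
  (r¹¹) · r⁴ = r
  r · s = rs
  (rs) · r⁻¹ = r²s

Answer: r²s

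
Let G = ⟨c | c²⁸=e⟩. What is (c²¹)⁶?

Compute successive powers of (c²¹), reducing at each step:
  (c²¹)²: (c²¹) · c²¹ = c¹⁴
  (c²¹)³: (c¹⁴) · c²¹ = c⁷
  (c²¹)⁴: (c⁷) · c²¹ = e
  (c²¹)⁵: e · c²¹ = c²¹
  (c²¹)⁶: (c²¹) · c²¹ = c¹⁴

Answer: c¹⁴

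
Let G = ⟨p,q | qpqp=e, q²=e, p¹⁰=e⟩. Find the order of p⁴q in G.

Compute successive powers until reaching e:
  (p⁴q)¹ = p⁴q, (p⁴q)² = e.
The smallest positive k with (p⁴q)ᵏ = e is 2.

Answer: 2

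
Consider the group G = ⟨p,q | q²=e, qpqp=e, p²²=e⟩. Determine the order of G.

Enumerate words in the generators, reducing via the relations: the distinct elements are
  {e, p, q, pq, p², p³, p⁴, p⁵, p⁶, p⁷, p⁸, p⁹, p²q, p²¹, p²⁰, p³q, p¹², p¹³, p¹¹, p¹⁰, p¹⁴, p¹⁵, p¹⁶, p¹⁷, p¹⁸, p¹⁹, p⁴q, p⁵q, p⁶q, p⁷q, p⁸q, p⁹q, p²¹q, p²⁰q, p¹²q, p¹³q, p¹¹q, p¹⁰q, p¹⁴q, p¹⁵q, p¹⁶q, p¹⁷q, p¹⁸q, p¹⁹q}.
No further products give new elements, so |G| = 44.

Answer: 44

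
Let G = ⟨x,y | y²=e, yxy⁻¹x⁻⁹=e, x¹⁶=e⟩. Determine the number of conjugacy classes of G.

The conjugacy classes (representative and size) are:
  [e] (size 1), [x⁹] (size 2), [x²] (size 1), [x³] (size 2), [x⁴] (size 1), [x¹³] (size 2), [x⁶] (size 1), [x¹⁵] (size 2), [x⁸] (size 1), [x¹⁰] (size 1), [x¹²] (size 1), [x¹⁴] (size 1), [y] (size 2), [xy] (size 2), [x²y] (size 2), [x¹¹y] (size 2), [x⁴y] (size 2), [x¹³y] (size 2), [x¹⁴y] (size 2), [x¹⁵y] (size 2).
Class equation: 1 + 2 + 1 + 2 + 1 + 2 + 1 + 2 + 1 + 1 + 1 + 1 + 2 + 2 + 2 + 2 + 2 + 2 + 2 + 2 = 32 = |G|. So G has 20 conjugacy classes.

Answer: 20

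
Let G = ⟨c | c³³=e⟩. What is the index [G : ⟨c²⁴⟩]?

First find ord(c²⁴) by computing successive powers:
  (c²⁴)¹ = c²⁴, (c²⁴)² = c¹⁵, (c²⁴)³ = c⁶, (c²⁴)⁴ = c³⁰, (c²⁴)⁵ = c²¹, (c²⁴)⁶ = c¹², (c²⁴)⁷ = c³, (c²⁴)⁸ = c²⁷, (c²⁴)⁹ = c¹⁸, (c²⁴)¹⁰ = c⁹, (c²⁴)¹¹ = e.
So |⟨c²⁴⟩| = ord(c²⁴) = 11. With |G| = 33, by Lagrange [G : ⟨c²⁴⟩] = 33/11 = 3.

Answer: 3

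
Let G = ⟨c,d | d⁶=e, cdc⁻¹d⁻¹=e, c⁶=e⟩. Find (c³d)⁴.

Compute successive powers of (c³d), reducing at each step:
  (c³d)²: (c³d) · c³ = d;   d · d = d²
  (c³d)³: (d²) · c³ = c³d²;   (c³d²) · d = c³d³
  (c³d)⁴: (c³d³) · c³ = d³;   (d³) · d = d⁴

Answer: d⁴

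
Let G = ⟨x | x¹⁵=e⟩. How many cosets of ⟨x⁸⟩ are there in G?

First find ord(x⁸) by computing successive powers:
  (x⁸)¹ = x⁸, (x⁸)² = x, (x⁸)³ = x⁹, (x⁸)⁴ = x², (x⁸)⁵ = x¹⁰, (x⁸)⁶ = x³, (x⁸)⁷ = x¹¹, (x⁸)⁸ = x⁴, (x⁸)⁹ = x¹², (x⁸)¹⁰ = x⁵, (x⁸)¹¹ = x¹³, (x⁸)¹² = x⁶, (x⁸)¹³ = x¹⁴, (x⁸)¹⁴ = x⁷, (x⁸)¹⁵ = e.
So |⟨x⁸⟩| = ord(x⁸) = 15. With |G| = 15, by Lagrange [G : ⟨x⁸⟩] = 15/15 = 1.

Answer: 1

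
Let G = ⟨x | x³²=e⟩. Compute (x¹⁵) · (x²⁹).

Compute (x¹⁵) · (x²⁹) by multiplying left to right and reducing via the relations at each step:
  (x¹⁵) · x²⁹ = x¹²

Answer: x¹²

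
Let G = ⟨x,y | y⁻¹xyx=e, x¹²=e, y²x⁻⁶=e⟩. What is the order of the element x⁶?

Compute successive powers until reaching e:
  (x⁶)¹ = x⁶, (x⁶)² = e.
The smallest positive k with (x⁶)ᵏ = e is 2.

Answer: 2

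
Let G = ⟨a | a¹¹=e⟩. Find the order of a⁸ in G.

Compute successive powers until reaching e:
  (a⁸)¹ = a⁸, (a⁸)² = a⁵, (a⁸)³ = a², (a⁸)⁴ = a¹⁰, (a⁸)⁵ = a⁷, (a⁸)⁶ = a⁴, (a⁸)⁷ = a, (a⁸)⁸ = a⁹, (a⁸)⁹ = a⁶, (a⁸)¹⁰ = a³, (a⁸)¹¹ = e.
The smallest positive k with (a⁸)ᵏ = e is 11.

Answer: 11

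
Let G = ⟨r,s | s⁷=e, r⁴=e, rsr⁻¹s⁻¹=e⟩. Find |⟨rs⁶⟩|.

|⟨rs⁶⟩| equals the order of rs⁶. Compute successive powers until reaching e:
  (rs⁶)¹ = rs⁶, (rs⁶)² = r²s⁵, (rs⁶)³ = r³s⁴, (rs⁶)⁴ = s³, (rs⁶)⁵ = rs², (rs⁶)⁶ = r²s, (rs⁶)⁷ = r³, (rs⁶)⁸ = s⁶, (rs⁶)⁹ = rs⁵, (rs⁶)¹⁰ = r²s⁴, (rs⁶)¹¹ = r³s³, (rs⁶)¹² = s², (rs⁶)¹³ = rs, (rs⁶)¹⁴ = r², (rs⁶)¹⁵ = r³s⁶, (rs⁶)¹⁶ = s⁵, (rs⁶)¹⁷ = rs⁴, (rs⁶)¹⁸ = r²s³, (rs⁶)¹⁹ = r³s², (rs⁶)²⁰ = s, (rs⁶)²¹ = r, (rs⁶)²² = r²s⁶, (rs⁶)²³ = r³s⁵, (rs⁶)²⁴ = s⁴, (rs⁶)²⁵ = rs³, (rs⁶)²⁶ = r²s², (rs⁶)²⁷ = r³s, (rs⁶)²⁸ = e.
The smallest positive k with (rs⁶)ᵏ = e is 28, so |⟨rs⁶⟩| = 28.

Answer: 28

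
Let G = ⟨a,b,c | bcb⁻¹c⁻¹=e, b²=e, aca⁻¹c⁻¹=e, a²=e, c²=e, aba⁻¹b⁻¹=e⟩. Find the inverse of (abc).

The order of (abc) is 2 (smallest k with (abc)ᵏ = e), so (abc)⁻¹ = (abc)¹ = abc.
Check: (abc) · (abc) → (abc) · a = bc;   (bc) · b = c;   c · c = e, giving e as required.

Answer: abc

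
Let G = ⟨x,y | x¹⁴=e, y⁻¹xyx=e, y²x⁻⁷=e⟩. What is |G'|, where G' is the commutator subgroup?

G' = [G, G] is generated by all commutators. The generator-pair commutators are: [x, y] = x².
The subgroup they normally generate is {e, x², x⁴, x⁶, x⁸, x¹⁰, x¹²}, of order 7.
Check: |G/G'| = 28/7 = 4 is the order of the abelianisation.

Answer: 7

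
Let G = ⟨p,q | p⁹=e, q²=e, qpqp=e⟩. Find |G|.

Enumerate words in the generators, reducing via the relations: the distinct elements are
  {e, p, q, pq, p², p³, p⁴, p⁵, p⁶, p⁷, p⁸, p²q, p³q, p⁴q, p⁵q, p⁶q, p⁷q, p⁸q}.
No further products give new elements, so |G| = 18.

Answer: 18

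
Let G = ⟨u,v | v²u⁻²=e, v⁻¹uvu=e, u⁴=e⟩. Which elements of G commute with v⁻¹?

⟨v⁻¹⟩ ⊆ C_G(v⁻¹) since powers of v⁻¹ commute with v⁻¹; so |C_G(v⁻¹)| ≥ |⟨v⁻¹⟩| = 4.
By orbit–stabilizer, |C_G(v⁻¹)| = |G| / |conj. class of v⁻¹| = 8 / 2 = 4.
The 4 elements commuting with v⁻¹ are {e, u², v, v⁻¹}.

Answer: {e, u², v, v⁻¹}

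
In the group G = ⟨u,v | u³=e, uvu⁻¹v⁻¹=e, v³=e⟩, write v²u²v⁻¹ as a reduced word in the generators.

Multiply left to right, reducing at each step:
  (v²) · u² = u²v²
  (u²v²) · v⁻¹ = u²v

Answer: u²v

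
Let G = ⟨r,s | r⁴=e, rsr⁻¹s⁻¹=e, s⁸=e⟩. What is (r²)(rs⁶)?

Compute (r²) · (rs⁶) by multiplying left to right and reducing via the relations at each step:
  (r²) · r = r³
  (r³) · s⁶ = r³s⁶

Answer: r³s⁶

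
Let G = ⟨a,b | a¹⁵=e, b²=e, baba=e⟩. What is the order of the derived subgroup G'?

G' = [G, G] is generated by all commutators. The generator-pair commutators are: [a, b] = a².
The subgroup they normally generate is {e, a, a², a³, a⁴, a⁵, a⁶, a⁷, a⁸, a⁹, a¹⁰, a¹¹, a¹², a¹³, a¹⁴}, of order 15.
Check: |G/G'| = 30/15 = 2 is the order of the abelianisation.

Answer: 15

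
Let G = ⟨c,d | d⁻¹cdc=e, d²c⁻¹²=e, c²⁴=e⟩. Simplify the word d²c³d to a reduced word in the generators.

Multiply left to right, reducing at each step:
  (c¹²) · c³ = c¹⁵
  (c¹⁵) · d = c³d⁻¹

Answer: c³d⁻¹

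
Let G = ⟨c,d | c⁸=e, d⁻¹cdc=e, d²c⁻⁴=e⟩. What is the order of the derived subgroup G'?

G' = [G, G] is generated by all commutators. The generator-pair commutators are: [c, d] = c².
The subgroup they normally generate is {e, c², c⁴, c⁶}, of order 4.
Check: |G/G'| = 16/4 = 4 is the order of the abelianisation.

Answer: 4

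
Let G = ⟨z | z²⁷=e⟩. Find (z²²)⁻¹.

The order of (z²²) is 27 (smallest k with (z²²)ᵏ = e), so (z²²)⁻¹ = (z²²)²⁶ = z⁵.
Check: (z²²) · (z⁵) → (z²²) · z⁵ = e, giving e as required.

Answer: z⁵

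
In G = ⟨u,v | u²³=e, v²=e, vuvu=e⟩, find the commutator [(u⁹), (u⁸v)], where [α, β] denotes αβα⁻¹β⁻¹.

[(u⁹), (u⁸v)] = (u⁹)·(u⁸v)·(u⁹)⁻¹·(u⁸v)⁻¹.
  (u⁹) · (u⁸v) = u¹⁷v
  (u¹⁷v) · (u¹⁴) = u³v
  (u³v) · (u⁸v) = u¹⁸

Answer: u¹⁸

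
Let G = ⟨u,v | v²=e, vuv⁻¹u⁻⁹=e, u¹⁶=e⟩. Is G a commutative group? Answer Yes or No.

u·v = uv but v·u = u⁹v, so u·v ≠ v·u and G is not abelian.

Answer: No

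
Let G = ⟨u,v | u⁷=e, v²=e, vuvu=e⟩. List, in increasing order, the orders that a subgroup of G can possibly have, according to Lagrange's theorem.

|G| = 14 = 2 · 7. By Lagrange's theorem the order of any subgroup divides 14; the divisors of 14 are 1, 2, 7, 14.

Answer: 1, 2, 7, 14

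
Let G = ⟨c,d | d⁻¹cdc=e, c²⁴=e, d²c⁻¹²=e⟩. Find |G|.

Enumerate words in the generators, reducing via the relations: the distinct elements are
  {c, d, e, cd, c², c³, c⁴, c⁵, c⁶, c⁷, c⁸, c⁹, c²d, c²², c²³, c²¹, c²⁰, c³d, c¹², c¹³, c¹¹, c¹⁰, c¹⁴, c¹⁵, c¹⁶, c¹⁷, c¹⁸, c¹⁹, c⁴d, c⁵d, c⁶d, c⁷d, c⁸d, c⁹d, d⁻¹, cd⁻¹, c¹¹d, c¹⁰d, c²d⁻¹, c³d⁻¹, c⁴d⁻¹, c⁵d⁻¹, c⁶d⁻¹, c⁷d⁻¹, c⁸d⁻¹, c⁹d⁻¹, c¹¹d⁻¹, c¹⁰d⁻¹}.
No further products give new elements, so |G| = 48.

Answer: 48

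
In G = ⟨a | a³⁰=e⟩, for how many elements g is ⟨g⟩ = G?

G is cyclic of order 30. An element generates G iff its order is 30, and a cyclic group of order 30 has exactly φ(30) = 8 such elements.

Answer: 8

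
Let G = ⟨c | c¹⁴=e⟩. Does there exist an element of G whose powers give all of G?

|G| = 14. The element c has order 14 (its powers give 14 distinct elements), so ⟨c⟩ = G and G is cyclic.

Answer: Yes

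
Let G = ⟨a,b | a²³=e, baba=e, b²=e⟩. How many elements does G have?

Enumerate words in the generators, reducing via the relations: the distinct elements are
  {a, b, e, ab, a², a³, a⁴, a⁵, a⁶, a⁷, a⁸, a⁹, a²b, a²², a²¹, a²⁰, a³b, a¹², a¹³, a¹¹, a¹⁰, a¹⁴, a¹⁵, a¹⁶, a¹⁷, a¹⁸, a¹⁹, a⁴b, a⁵b, a⁶b, a⁷b, a⁸b, a⁹b, a²²b, a²¹b, a²⁰b, a¹²b, a¹³b, a¹¹b, a¹⁰b, a¹⁴b, a¹⁵b, a¹⁶b, a¹⁷b, a¹⁸b, a¹⁹b}.
No further products give new elements, so |G| = 46.

Answer: 46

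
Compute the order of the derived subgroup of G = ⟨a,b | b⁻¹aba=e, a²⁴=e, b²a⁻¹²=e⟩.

G' = [G, G] is generated by all commutators. The generator-pair commutators are: [a, b] = a².
The subgroup they normally generate is {e, a², a⁴, a⁶, a⁸, a¹⁰, a¹², a¹⁴, a¹⁶, a¹⁸, a²⁰, a²²}, of order 12.
Check: |G/G'| = 48/12 = 4 is the order of the abelianisation.

Answer: 12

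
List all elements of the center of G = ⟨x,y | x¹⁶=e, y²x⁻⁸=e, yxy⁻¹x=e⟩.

An element z ∈ Z(G) iff z commutes with every generator.
For example x⁸ is central: (x⁸)·x = x⁹ = x·(x⁸); (x⁸)·y = y⁻¹ = y·(x⁸).
Whereas x ∉ Z(G) since x·y = xy ≠ x⁷y⁻¹ = y·x.
Checking each of the 32 elements this way gives Z(G) = {e, x⁸}, of order 2.

Answer: {e, x⁸}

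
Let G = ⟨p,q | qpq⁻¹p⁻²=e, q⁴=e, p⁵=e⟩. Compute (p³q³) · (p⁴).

Compute (p³q³) · (p⁴) by multiplying left to right and reducing via the relations at each step:
  (p³q³) · p⁴ = q³

Answer: q³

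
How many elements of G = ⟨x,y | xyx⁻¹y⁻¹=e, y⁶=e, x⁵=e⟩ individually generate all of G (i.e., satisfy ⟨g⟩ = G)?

G is cyclic of order 30. An element generates G iff its order is 30, and a cyclic group of order 30 has exactly φ(30) = 8 such elements.

Answer: 8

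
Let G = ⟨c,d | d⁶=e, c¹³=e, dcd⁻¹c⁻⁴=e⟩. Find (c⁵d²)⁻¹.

The order of (c⁵d²) is 3 (smallest k with (c⁵d²)ᵏ = e), so (c⁵d²)⁻¹ = (c⁵d²)² = c⁷d⁴.
Check: (c⁵d²) · (c⁷d⁴) → (c⁵d²) · c⁷ = d²;   (d²) · d⁴ = e, giving e as required.

Answer: c⁷d⁴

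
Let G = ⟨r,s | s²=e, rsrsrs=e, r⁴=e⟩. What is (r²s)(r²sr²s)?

Compute (r²s) · (r²sr²s) by multiplying left to right and reducing via the relations at each step:
  (r²s) · r² = r²sr²
  (r²sr²) · s = r²sr²s
  (r²sr²s) · r² = sr²s
  (sr²s) · s = sr²

Answer: sr²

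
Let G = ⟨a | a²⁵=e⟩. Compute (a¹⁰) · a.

Compute (a¹⁰) · a by multiplying left to right and reducing via the relations at each step:
  (a¹⁰) · a = a¹¹

Answer: a¹¹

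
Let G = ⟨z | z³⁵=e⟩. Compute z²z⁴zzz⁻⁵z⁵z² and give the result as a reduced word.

Multiply left to right, reducing at each step:
  (z²) · z⁴ = z⁶
  (z⁶) · z = z⁷
  (z⁷) · z = z⁸
  (z⁸) · z⁻⁵ = z³
  (z³) · z⁵ = z⁸
  (z⁸) · z² = z¹⁰

Answer: z¹⁰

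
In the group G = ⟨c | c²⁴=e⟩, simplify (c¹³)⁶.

Compute successive powers of (c¹³), reducing at each step:
  (c¹³)²: (c¹³) · c¹³ = c²
  (c¹³)³: (c²) · c¹³ = c¹⁵
  (c¹³)⁴: (c¹⁵) · c¹³ = c⁴
  (c¹³)⁵: (c⁴) · c¹³ = c¹⁷
  (c¹³)⁶: (c¹⁷) · c¹³ = c⁶

Answer: c⁶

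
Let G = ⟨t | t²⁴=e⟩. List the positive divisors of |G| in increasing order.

|G| = 24 = 2³ · 3. By Lagrange's theorem the order of any subgroup divides 24; the divisors of 24 are 1, 2, 3, 4, 6, 8, 12, 24.

Answer: 1, 2, 3, 4, 6, 8, 12, 24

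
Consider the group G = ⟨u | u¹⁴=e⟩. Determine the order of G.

G is generated by a single element, so G is cyclic. The relator gives u¹⁴ = e and no smaller power is forced to be e, so the 14 powers {e, u, u², u³, u⁴, u⁵, u⁶, u⁷, u⁸, u⁹, u¹², u¹³, u¹¹, u¹⁰} are distinct. Hence |G| = 14.

Answer: 14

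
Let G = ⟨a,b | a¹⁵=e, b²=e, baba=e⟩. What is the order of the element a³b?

Compute successive powers until reaching e:
  (a³b)¹ = a³b, (a³b)² = e.
The smallest positive k with (a³b)ᵏ = e is 2.

Answer: 2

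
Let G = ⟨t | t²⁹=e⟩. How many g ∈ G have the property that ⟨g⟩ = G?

G is cyclic of order 29. An element generates G iff its order is 29, and a cyclic group of order 29 has exactly φ(29) = 28 such elements.

Answer: 28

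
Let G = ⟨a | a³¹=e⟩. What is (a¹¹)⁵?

Compute successive powers of (a¹¹), reducing at each step:
  (a¹¹)²: (a¹¹) · a¹¹ = a²²
  (a¹¹)³: (a²²) · a¹¹ = a²
  (a¹¹)⁴: (a²) · a¹¹ = a¹³
  (a¹¹)⁵: (a¹³) · a¹¹ = a²⁴

Answer: a²⁴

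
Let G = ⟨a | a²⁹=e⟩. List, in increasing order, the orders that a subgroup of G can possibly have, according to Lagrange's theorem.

|G| = 29 = 29. By Lagrange's theorem the order of any subgroup divides 29; the divisors of 29 are 1, 29.

Answer: 1, 29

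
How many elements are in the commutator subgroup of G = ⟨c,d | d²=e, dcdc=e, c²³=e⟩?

G' = [G, G] is generated by all commutators. The generator-pair commutators are: [c, d] = c².
The subgroup they normally generate is {e, c, c², c³, c⁴, c⁵, c⁶, c⁷, c⁸, c⁹, c¹⁰, c¹¹, c¹², c¹³, c¹⁴, c¹⁵, c¹⁶, c¹⁷, c¹⁸, c¹⁹, c²⁰, c²¹, c²²}, of order 23.
Check: |G/G'| = 46/23 = 2 is the order of the abelianisation.

Answer: 23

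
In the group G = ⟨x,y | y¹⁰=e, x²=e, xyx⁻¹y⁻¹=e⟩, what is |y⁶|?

Compute successive powers until reaching e:
  (y⁶)¹ = y⁶, (y⁶)² = y², (y⁶)³ = y⁸, (y⁶)⁴ = y⁴, (y⁶)⁵ = e.
The smallest positive k with (y⁶)ᵏ = e is 5.

Answer: 5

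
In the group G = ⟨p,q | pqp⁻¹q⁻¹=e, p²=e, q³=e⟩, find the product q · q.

Compute q · q by multiplying left to right and reducing via the relations at each step:
  q · q = q²

Answer: q²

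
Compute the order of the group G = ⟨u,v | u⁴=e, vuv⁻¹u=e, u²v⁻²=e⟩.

Enumerate words in the generators, reducing via the relations: the distinct elements are
  {e, u, v, uv, u², u³, v⁻¹, uv⁻¹}.
No further products give new elements, so |G| = 8.

Answer: 8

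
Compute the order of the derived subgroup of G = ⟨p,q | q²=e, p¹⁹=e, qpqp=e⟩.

G' = [G, G] is generated by all commutators. The generator-pair commutators are: [p, q] = p².
The subgroup they normally generate is {e, p, p², p³, p⁴, p⁵, p⁶, p⁷, p⁸, p⁹, p¹⁰, p¹¹, p¹², p¹³, p¹⁴, p¹⁵, p¹⁶, p¹⁷, p¹⁸}, of order 19.
Check: |G/G'| = 38/19 = 2 is the order of the abelianisation.

Answer: 19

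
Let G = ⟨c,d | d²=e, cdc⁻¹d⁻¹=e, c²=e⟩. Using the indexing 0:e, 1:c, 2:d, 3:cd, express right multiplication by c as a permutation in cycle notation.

(0 1)(2 3)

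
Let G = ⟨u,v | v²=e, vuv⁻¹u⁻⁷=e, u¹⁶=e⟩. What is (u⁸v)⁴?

Compute successive powers of (u⁸v), reducing at each step:
  (u⁸v)²: (u⁸v) · u⁸ = v;   v · v = e
  (u⁸v)³: e · u⁸ = u⁸;   (u⁸) · v = u⁸v
  (u⁸v)⁴: (u⁸v) · u⁸ = v;   v · v = e

Answer: e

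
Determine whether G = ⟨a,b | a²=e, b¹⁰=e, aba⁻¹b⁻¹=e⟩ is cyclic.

|G| = 20, but the maximum element order in G is 10 < 20. No single element generates all of G, so G is not cyclic.

Answer: No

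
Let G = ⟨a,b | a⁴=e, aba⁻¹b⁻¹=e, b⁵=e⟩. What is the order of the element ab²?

Compute successive powers until reaching e:
  (ab²)¹ = ab², (ab²)² = a²b⁴, (ab²)³ = a³b, (ab²)⁴ = b³, (ab²)⁵ = a, (ab²)⁶ = a²b², (ab²)⁷ = a³b⁴, (ab²)⁸ = b, (ab²)⁹ = ab³, (ab²)¹⁰ = a², (ab²)¹¹ = a³b², (ab²)¹² = b⁴, (ab²)¹³ = ab, (ab²)¹⁴ = a²b³, (ab²)¹⁵ = a³, (ab²)¹⁶ = b², (ab²)¹⁷ = ab⁴, (ab²)¹⁸ = a²b, (ab²)¹⁹ = a³b³, (ab²)²⁰ = e.
The smallest positive k with (ab²)ᵏ = e is 20.

Answer: 20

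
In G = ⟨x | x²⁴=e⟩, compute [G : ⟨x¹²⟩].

First find ord(x¹²) by computing successive powers:
  (x¹²)¹ = x¹², (x¹²)² = e.
So |⟨x¹²⟩| = ord(x¹²) = 2. With |G| = 24, by Lagrange [G : ⟨x¹²⟩] = 24/2 = 12.

Answer: 12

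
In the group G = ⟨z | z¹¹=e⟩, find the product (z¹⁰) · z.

Compute (z¹⁰) · z by multiplying left to right and reducing via the relations at each step:
  (z¹⁰) · z = e

Answer: e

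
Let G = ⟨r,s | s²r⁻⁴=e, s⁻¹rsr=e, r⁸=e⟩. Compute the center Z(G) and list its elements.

An element z ∈ Z(G) iff z commutes with every generator.
For example r⁴ is central: (r⁴)·r = r⁵ = r·(r⁴); (r⁴)·s = s⁻¹ = s·(r⁴).
Whereas r ∉ Z(G) since r·s = rs ≠ r³s⁻¹ = s·r.
Checking each of the 16 elements this way gives Z(G) = {e, r⁴}, of order 2.

Answer: {e, r⁴}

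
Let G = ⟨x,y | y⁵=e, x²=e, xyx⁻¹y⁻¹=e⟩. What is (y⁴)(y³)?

Compute (y⁴) · (y³) by multiplying left to right and reducing via the relations at each step:
  (y⁴) · y³ = y²

Answer: y²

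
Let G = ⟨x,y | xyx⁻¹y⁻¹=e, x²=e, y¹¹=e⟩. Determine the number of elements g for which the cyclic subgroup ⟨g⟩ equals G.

G is cyclic of order 22. An element generates G iff its order is 22, and a cyclic group of order 22 has exactly φ(22) = 10 such elements.

Answer: 10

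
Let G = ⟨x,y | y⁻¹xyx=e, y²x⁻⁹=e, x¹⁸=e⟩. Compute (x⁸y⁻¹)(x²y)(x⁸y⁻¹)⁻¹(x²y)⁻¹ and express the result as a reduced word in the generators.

[(x⁸y⁻¹), (x²y)] = (x⁸y⁻¹)·(x²y)·(x⁸y⁻¹)⁻¹·(x²y)⁻¹.
  (x⁸y⁻¹) · (x²y) = x⁶
  (x⁶) · (x⁸y) = x⁵y⁻¹
  (x⁵y⁻¹) · (x²y⁻¹) = x¹²

Answer: x¹²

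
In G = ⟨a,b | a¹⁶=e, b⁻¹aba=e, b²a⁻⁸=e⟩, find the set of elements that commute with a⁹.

⟨a⁹⟩ ⊆ C_G(a⁹) since powers of a⁹ commute with a⁹; so |C_G(a⁹)| ≥ |⟨a⁹⟩| = 16.
By orbit–stabilizer, |C_G(a⁹)| = |G| / |conj. class of a⁹| = 32 / 2 = 16.
The 16 elements commuting with a⁹ are {e, a, a², a³, a⁴, a⁵, a⁶, a⁷, a⁸, a⁹, a¹⁰, a¹¹, a¹², a¹³, a¹⁴, a¹⁵}.

Answer: {e, a, a², a³, a⁴, a⁵, a⁶, a⁷, a⁸, a⁹, a¹⁰, a¹¹, a¹², a¹³, a¹⁴, a¹⁵}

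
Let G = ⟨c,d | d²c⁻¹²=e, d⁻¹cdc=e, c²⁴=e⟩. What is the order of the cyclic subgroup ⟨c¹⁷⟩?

|⟨c¹⁷⟩| equals the order of c¹⁷. Compute successive powers until reaching e:
  (c¹⁷)¹ = c¹⁷, (c¹⁷)² = c¹⁰, (c¹⁷)³ = c³, (c¹⁷)⁴ = c²⁰, (c¹⁷)⁵ = c¹³, (c¹⁷)⁶ = c⁶, (c¹⁷)⁷ = c²³, (c¹⁷)⁸ = c¹⁶, (c¹⁷)⁹ = c⁹, (c¹⁷)¹⁰ = c², (c¹⁷)¹¹ = c¹⁹, (c¹⁷)¹² = c¹², (c¹⁷)¹³ = c⁵, (c¹⁷)¹⁴ = c²², (c¹⁷)¹⁵ = c¹⁵, (c¹⁷)¹⁶ = c⁸, (c¹⁷)¹⁷ = c, (c¹⁷)¹⁸ = c¹⁸, (c¹⁷)¹⁹ = c¹¹, (c¹⁷)²⁰ = c⁴, (c¹⁷)²¹ = c²¹, (c¹⁷)²² = c¹⁴, (c¹⁷)²³ = c⁷, (c¹⁷)²⁴ = e.
The smallest positive k with (c¹⁷)ᵏ = e is 24, so |⟨c¹⁷⟩| = 24.

Answer: 24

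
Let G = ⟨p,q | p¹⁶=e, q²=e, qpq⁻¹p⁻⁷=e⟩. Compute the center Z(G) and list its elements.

An element z ∈ Z(G) iff z commutes with every generator.
For example p⁸ is central: (p⁸)·p = p⁹ = p·(p⁸); (p⁸)·q = p⁸q = q·(p⁸).
Whereas p ∉ Z(G) since p·q = pq ≠ p⁷q = q·p.
Checking each of the 32 elements this way gives Z(G) = {e, p⁸}, of order 2.

Answer: {e, p⁸}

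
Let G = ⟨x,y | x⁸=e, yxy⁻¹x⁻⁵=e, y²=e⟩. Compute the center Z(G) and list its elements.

An element z ∈ Z(G) iff z commutes with every generator.
For example x² is central: (x²)·x = x³ = x·(x²); (x²)·y = x²y = y·(x²).
Whereas x ∉ Z(G) since x·y = xy ≠ x⁵y = y·x.
Checking each of the 16 elements this way gives Z(G) = {e, x², x⁴, x⁶}, of order 4.

Answer: {e, x², x⁴, x⁶}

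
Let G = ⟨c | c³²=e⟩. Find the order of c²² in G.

Compute successive powers until reaching e:
  (c²²)¹ = c²², (c²²)² = c¹², (c²²)³ = c², (c²²)⁴ = c²⁴, (c²²)⁵ = c¹⁴, (c²²)⁶ = c⁴, (c²²)⁷ = c²⁶, (c²²)⁸ = c¹⁶, (c²²)⁹ = c⁶, (c²²)¹⁰ = c²⁸, (c²²)¹¹ = c¹⁸, (c²²)¹² = c⁸, (c²²)¹³ = c³⁰, (c²²)¹⁴ = c²⁰, (c²²)¹⁵ = c¹⁰, (c²²)¹⁶ = e.
The smallest positive k with (c²²)ᵏ = e is 16.

Answer: 16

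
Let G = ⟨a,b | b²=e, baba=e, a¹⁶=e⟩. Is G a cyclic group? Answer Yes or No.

Every cyclic group is abelian. But a·b = ab while b·a = a¹⁵b, so a·b ≠ b·a and G is not abelian. Hence G is not cyclic.

Answer: No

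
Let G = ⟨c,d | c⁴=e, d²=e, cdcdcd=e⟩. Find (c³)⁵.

Compute successive powers of (c³), reducing at each step:
  (c³)²: (c³) · c³ = c²
  (c³)³: (c²) · c³ = c
  (c³)⁴: c · c³ = e
  (c³)⁵: e · c³ = c³

Answer: c³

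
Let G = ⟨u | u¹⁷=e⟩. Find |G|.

G is generated by a single element, so G is cyclic. The relator gives u¹⁷ = e and no smaller power is forced to be e, so the 17 powers {e, u, u², u³, u⁴, u⁵, u⁶, u⁷, u⁸, u⁹, u¹², u¹³, u¹¹, u¹⁰, u¹⁴, u¹⁵, u¹⁶} are distinct. Hence |G| = 17.

Answer: 17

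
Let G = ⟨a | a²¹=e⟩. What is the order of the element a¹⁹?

Compute successive powers until reaching e:
  (a¹⁹)¹ = a¹⁹, (a¹⁹)² = a¹⁷, (a¹⁹)³ = a¹⁵, (a¹⁹)⁴ = a¹³, (a¹⁹)⁵ = a¹¹, (a¹⁹)⁶ = a⁹, (a¹⁹)⁷ = a⁷, (a¹⁹)⁸ = a⁵, (a¹⁹)⁹ = a³, (a¹⁹)¹⁰ = a, (a¹⁹)¹¹ = a²⁰, (a¹⁹)¹² = a¹⁸, (a¹⁹)¹³ = a¹⁶, (a¹⁹)¹⁴ = a¹⁴, (a¹⁹)¹⁵ = a¹², (a¹⁹)¹⁶ = a¹⁰, (a¹⁹)¹⁷ = a⁸, (a¹⁹)¹⁸ = a⁶, (a¹⁹)¹⁹ = a⁴, (a¹⁹)²⁰ = a², (a¹⁹)²¹ = e.
The smallest positive k with (a¹⁹)ᵏ = e is 21.

Answer: 21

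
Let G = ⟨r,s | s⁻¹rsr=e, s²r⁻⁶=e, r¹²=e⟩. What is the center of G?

An element z ∈ Z(G) iff z commutes with every generator.
For example r⁶ is central: (r⁶)·r = r⁷ = r·(r⁶); (r⁶)·s = s⁻¹ = s·(r⁶).
Whereas r ∉ Z(G) since r·s = rs ≠ r⁵s⁻¹ = s·r.
Checking each of the 24 elements this way gives Z(G) = {e, r⁶}, of order 2.

Answer: {e, r⁶}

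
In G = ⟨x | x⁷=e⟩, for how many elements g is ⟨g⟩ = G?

G is cyclic of order 7. An element generates G iff its order is 7, and a cyclic group of order 7 has exactly φ(7) = 6 such elements.

Answer: 6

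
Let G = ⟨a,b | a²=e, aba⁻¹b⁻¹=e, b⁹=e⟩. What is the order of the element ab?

Compute successive powers until reaching e:
  (ab)¹ = ab, (ab)² = b², (ab)³ = ab³, (ab)⁴ = b⁴, (ab)⁵ = ab⁵, (ab)⁶ = b⁶, (ab)⁷ = ab⁷, (ab)⁸ = b⁸, (ab)⁹ = a, (ab)¹⁰ = b, (ab)¹¹ = ab², (ab)¹² = b³, (ab)¹³ = ab⁴, (ab)¹⁴ = b⁵, (ab)¹⁵ = ab⁶, (ab)¹⁶ = b⁷, (ab)¹⁷ = ab⁸, (ab)¹⁸ = e.
The smallest positive k with (ab)ᵏ = e is 18.

Answer: 18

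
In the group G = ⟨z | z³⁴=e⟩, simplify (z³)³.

Compute successive powers of (z³), reducing at each step:
  (z³)²: (z³) · z³ = z⁶
  (z³)³: (z⁶) · z³ = z⁹

Answer: z⁹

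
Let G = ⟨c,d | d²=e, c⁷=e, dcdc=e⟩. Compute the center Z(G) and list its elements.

An element z ∈ Z(G) iff z commutes with every generator.
For example e is central: e·c = c = c·e; e·d = d = d·e.
Whereas c ∉ Z(G) since c·d = cd ≠ c⁶d = d·c.
Checking each of the 14 elements this way gives Z(G) = {e}, of order 1.

Answer: {e}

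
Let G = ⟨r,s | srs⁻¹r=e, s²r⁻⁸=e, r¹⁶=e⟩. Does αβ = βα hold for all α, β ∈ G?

r·s = rs but s·r = r⁷s⁻¹, so r·s ≠ s·r and G is not abelian.

Answer: No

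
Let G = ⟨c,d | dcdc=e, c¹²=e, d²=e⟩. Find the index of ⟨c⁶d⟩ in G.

First find ord(c⁶d) by computing successive powers:
  (c⁶d)¹ = c⁶d, (c⁶d)² = e.
So |⟨c⁶d⟩| = ord(c⁶d) = 2. With |G| = 24, by Lagrange [G : ⟨c⁶d⟩] = 24/2 = 12.

Answer: 12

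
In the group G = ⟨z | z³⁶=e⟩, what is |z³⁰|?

Compute successive powers until reaching e:
  (z³⁰)¹ = z³⁰, (z³⁰)² = z²⁴, (z³⁰)³ = z¹⁸, (z³⁰)⁴ = z¹², (z³⁰)⁵ = z⁶, (z³⁰)⁶ = e.
The smallest positive k with (z³⁰)ᵏ = e is 6.

Answer: 6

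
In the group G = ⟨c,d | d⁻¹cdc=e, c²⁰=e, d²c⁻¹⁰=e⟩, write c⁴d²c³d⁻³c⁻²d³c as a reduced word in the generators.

Multiply left to right, reducing at each step:
  (c⁴) · d² = c¹⁴
  (c¹⁴) · c³ = c¹⁷
  (c¹⁷) · d⁻³ = c⁷d⁻¹
  (c⁷d⁻¹) · c⁻² = c⁹d⁻¹
  (c⁹d⁻¹) · d³ = c¹⁹
  (c¹⁹) · c = e

Answer: e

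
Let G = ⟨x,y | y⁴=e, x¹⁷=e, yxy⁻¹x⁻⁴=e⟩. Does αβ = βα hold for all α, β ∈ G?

x·y = xy but y·x = x⁴y, so x·y ≠ y·x and G is not abelian.

Answer: No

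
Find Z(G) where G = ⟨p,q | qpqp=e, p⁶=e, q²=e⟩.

An element z ∈ Z(G) iff z commutes with every generator.
For example p³ is central: (p³)·p = p⁴ = p·(p³); (p³)·q = p³q = q·(p³).
Whereas p ∉ Z(G) since p·q = pq ≠ p⁵q = q·p.
Checking each of the 12 elements this way gives Z(G) = {e, p³}, of order 2.

Answer: {e, p³}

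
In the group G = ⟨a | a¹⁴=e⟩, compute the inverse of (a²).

The order of (a²) is 7 (smallest k with (a²)ᵏ = e), so (a²)⁻¹ = (a²)⁶ = a¹².
Check: (a²) · (a¹²) → (a²) · a¹² = e, giving e as required.

Answer: a¹²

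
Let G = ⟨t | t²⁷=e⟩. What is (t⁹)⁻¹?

The order of (t⁹) is 3 (smallest k with (t⁹)ᵏ = e), so (t⁹)⁻¹ = (t⁹)² = t¹⁸.
Check: (t⁹) · (t¹⁸) → (t⁹) · t¹⁸ = e, giving e as required.

Answer: t¹⁸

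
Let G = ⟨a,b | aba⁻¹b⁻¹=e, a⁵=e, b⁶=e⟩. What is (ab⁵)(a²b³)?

Compute (ab⁵) · (a²b³) by multiplying left to right and reducing via the relations at each step:
  (ab⁵) · a² = a³b⁵
  (a³b⁵) · b³ = a³b²

Answer: a³b²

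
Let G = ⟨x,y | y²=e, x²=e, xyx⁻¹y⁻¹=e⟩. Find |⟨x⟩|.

|⟨x⟩| equals the order of x. Compute successive powers until reaching e:
  x¹ = x, x² = e.
The smallest positive k with xᵏ = e is 2, so |⟨x⟩| = 2.

Answer: 2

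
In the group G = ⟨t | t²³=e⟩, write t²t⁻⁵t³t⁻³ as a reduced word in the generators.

Multiply left to right, reducing at each step:
  (t²) · t⁻⁵ = t²⁰
  (t²⁰) · t³ = e
  e · t⁻³ = t²⁰

Answer: t²⁰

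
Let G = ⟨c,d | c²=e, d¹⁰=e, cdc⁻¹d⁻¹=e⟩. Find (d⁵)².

Compute successive powers of (d⁵), reducing at each step:
  (d⁵)²: (d⁵) · d⁵ = e

Answer: e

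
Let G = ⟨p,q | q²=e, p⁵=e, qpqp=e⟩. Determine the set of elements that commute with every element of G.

An element z ∈ Z(G) iff z commutes with every generator.
For example e is central: e·p = p = p·e; e·q = q = q·e.
Whereas p ∉ Z(G) since p·q = pq ≠ p⁴q = q·p.
Checking each of the 10 elements this way gives Z(G) = {e}, of order 1.

Answer: {e}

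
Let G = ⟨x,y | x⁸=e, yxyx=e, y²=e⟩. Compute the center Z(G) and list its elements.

An element z ∈ Z(G) iff z commutes with every generator.
For example x⁴ is central: (x⁴)·x = x⁵ = x·(x⁴); (x⁴)·y = x⁴y = y·(x⁴).
Whereas x ∉ Z(G) since x·y = xy ≠ x⁷y = y·x.
Checking each of the 16 elements this way gives Z(G) = {e, x⁴}, of order 2.

Answer: {e, x⁴}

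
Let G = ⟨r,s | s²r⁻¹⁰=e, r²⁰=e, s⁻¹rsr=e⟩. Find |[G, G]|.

G' = [G, G] is generated by all commutators. The generator-pair commutators are: [r, s] = r².
The subgroup they normally generate is {e, r², r⁴, r⁶, r⁸, r¹⁰, r¹², r¹⁴, r¹⁶, r¹⁸}, of order 10.
Check: |G/G'| = 40/10 = 4 is the order of the abelianisation.

Answer: 10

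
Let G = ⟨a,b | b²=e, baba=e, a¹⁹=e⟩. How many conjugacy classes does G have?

The conjugacy classes (representative and size) are:
  [e] (size 1), [a¹⁸] (size 2), [a²] (size 2), [a¹⁶] (size 2), [a⁴] (size 2), [a¹⁴] (size 2), [a¹³] (size 2), [a¹²] (size 2), [a⁸] (size 2), [a⁹] (size 2), [b] (size 19).
Class equation: 1 + 2 + 2 + 2 + 2 + 2 + 2 + 2 + 2 + 2 + 19 = 38 = |G|. So G has 11 conjugacy classes.

Answer: 11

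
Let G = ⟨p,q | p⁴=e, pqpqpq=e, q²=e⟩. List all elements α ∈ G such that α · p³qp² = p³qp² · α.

⟨p³qp²⟩ ⊆ C_G(p³qp²) since powers of p³qp² commute with p³qp²; so |C_G(p³qp²)| ≥ |⟨p³qp²⟩| = 3.
By orbit–stabilizer, |C_G(p³qp²)| = |G| / |conj. class of p³qp²| = 24 / 8 = 3.
The 3 elements commuting with p³qp² are {e, p²qp, p³qp²}.

Answer: {e, p²qp, p³qp²}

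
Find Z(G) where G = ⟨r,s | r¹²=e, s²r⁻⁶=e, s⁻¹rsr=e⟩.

An element z ∈ Z(G) iff z commutes with every generator.
For example r⁶ is central: (r⁶)·r = r⁷ = r·(r⁶); (r⁶)·s = s⁻¹ = s·(r⁶).
Whereas r ∉ Z(G) since r·s = rs ≠ r⁵s⁻¹ = s·r.
Checking each of the 24 elements this way gives Z(G) = {e, r⁶}, of order 2.

Answer: {e, r⁶}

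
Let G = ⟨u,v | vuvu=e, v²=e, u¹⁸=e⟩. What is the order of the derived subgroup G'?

G' = [G, G] is generated by all commutators. The generator-pair commutators are: [u, v] = u².
The subgroup they normally generate is {e, u², u⁴, u⁶, u⁸, u¹⁰, u¹², u¹⁴, u¹⁶}, of order 9.
Check: |G/G'| = 36/9 = 4 is the order of the abelianisation.

Answer: 9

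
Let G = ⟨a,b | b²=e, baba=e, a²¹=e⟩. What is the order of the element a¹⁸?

Compute successive powers until reaching e:
  (a¹⁸)¹ = a¹⁸, (a¹⁸)² = a¹⁵, (a¹⁸)³ = a¹², (a¹⁸)⁴ = a⁹, (a¹⁸)⁵ = a⁶, (a¹⁸)⁶ = a³, (a¹⁸)⁷ = e.
The smallest positive k with (a¹⁸)ᵏ = e is 7.

Answer: 7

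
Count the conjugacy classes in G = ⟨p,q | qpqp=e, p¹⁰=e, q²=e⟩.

The conjugacy classes (representative and size) are:
  [e] (size 1), [p] (size 2), [p²] (size 2), [p³] (size 2), [p⁴] (size 2), [p⁵] (size 1), [p²q] (size 5), [p³q] (size 5).
Class equation: 1 + 2 + 2 + 2 + 2 + 1 + 5 + 5 = 20 = |G|. So G has 8 conjugacy classes.

Answer: 8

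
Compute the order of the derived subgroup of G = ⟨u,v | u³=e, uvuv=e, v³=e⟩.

G' = [G, G] is generated by all commutators. The generator-pair commutators are: [u, v] = uv²u.
The subgroup they normally generate is {e, uv, u²v², uv²u}, of order 4.
Check: |G/G'| = 12/4 = 3 is the order of the abelianisation.

Answer: 4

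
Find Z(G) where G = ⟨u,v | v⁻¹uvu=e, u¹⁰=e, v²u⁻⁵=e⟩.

An element z ∈ Z(G) iff z commutes with every generator.
For example u⁵ is central: (u⁵)·u = u⁶ = u·(u⁵); (u⁵)·v = v⁻¹ = v·(u⁵).
Whereas u ∉ Z(G) since u·v = uv ≠ u⁴v⁻¹ = v·u.
Checking each of the 20 elements this way gives Z(G) = {e, u⁵}, of order 2.

Answer: {e, u⁵}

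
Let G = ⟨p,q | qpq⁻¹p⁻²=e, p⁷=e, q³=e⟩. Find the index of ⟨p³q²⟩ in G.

First find ord(p³q²) by computing successive powers:
  (p³q²)¹ = p³q², (p³q²)² = pq, (p³q²)³ = e.
So |⟨p³q²⟩| = ord(p³q²) = 3. With |G| = 21, by Lagrange [G : ⟨p³q²⟩] = 21/3 = 7.

Answer: 7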